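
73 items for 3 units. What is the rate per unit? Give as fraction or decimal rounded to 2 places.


Total items = 73
Number of units = 3
Unit rate = 73 / 3
= 24.33 items per unit

24.33


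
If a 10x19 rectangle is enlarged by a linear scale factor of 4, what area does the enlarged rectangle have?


Original dimensions: 10 x 19
Enlargement factor = 4
New width = 10 * 4 = 40
New height = 19 * 4 = 76
New area = 40 * 76 = 3040

3040


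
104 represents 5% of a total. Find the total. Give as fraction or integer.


Given: 104 is 5% of the whole
Set up: 104 = 5/100 * whole
whole = 104 * 100 / 5
whole = 10400 / 5
whole = 2080

2080


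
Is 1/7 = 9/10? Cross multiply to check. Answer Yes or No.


Cross multiply to check 1/7 = 9/10
Left cross product: 1 * 10 = 10
Right cross product: 7 * 9 = 63
10 != 63
Not equal, so proportions differ => No

No


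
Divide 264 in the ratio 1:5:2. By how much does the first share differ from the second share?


Total parts = 1 + 5 + 2 = 8
Value per part = 264 / 8 = 33
Shares: 1*33=33, 5*33=165, 2*33=66
First share = 33, second share = 165
Difference = |33 - 165| = 132

132


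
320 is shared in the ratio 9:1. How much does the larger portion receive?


Total parts = 9 + 1 = 10
Value per part = 320 / 10 = 32
First share = 9 * 32 = 288
Second share = 1 * 32 = 32
Larger share = 288

288


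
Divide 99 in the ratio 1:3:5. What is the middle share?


Ratio = 1:3:5
Total parts = 1 + 3 + 5 = 9
Value per part = 99 / 9 = 11
First share = 1 * 11 = 11
Middle share = 3 * 11 = 33
Third share = 5 * 11 = 55

33


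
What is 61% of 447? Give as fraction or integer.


Compute 61% of 447
Convert percentage: 61% = 61/100
Multiply: 447 * 61/100
= 27267/100
= 27267/100

27267/100


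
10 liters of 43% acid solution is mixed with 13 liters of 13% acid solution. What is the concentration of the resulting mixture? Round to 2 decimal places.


Solute in mixture 1 = 43% of 10 L = 10*43/100 = 43/10 L
Solute in mixture 2 = 13% of 13 L = 13*13/100 = 169/100 L
Total solute = 43/10 + 169/100 = 599/100 L
Total volume = 10 + 13 = 23 L
Final concentration = 599/100/23 * 100 = 26.04%

26.04


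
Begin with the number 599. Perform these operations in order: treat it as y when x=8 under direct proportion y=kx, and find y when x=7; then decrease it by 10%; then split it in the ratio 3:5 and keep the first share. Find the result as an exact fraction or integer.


Start with 599.
Step 1: Direct prop: k = (599)/8; new y = k*7 = 599*7/8 = 4193/8
Step 2: Decrease by 10%: 4193/8 * 90/100 = 37737/80
Step 3: Split 3:5, first share = 37737/80 * 3/8 = 113211/640
Final result = 113211/640

113211/640


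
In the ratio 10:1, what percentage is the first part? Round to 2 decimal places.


Total parts = 10 + 1 = 11
First part fraction = 10/11
Percentage = (10/11) * 100
= 0.909091 * 100
= 90.91%

90.91


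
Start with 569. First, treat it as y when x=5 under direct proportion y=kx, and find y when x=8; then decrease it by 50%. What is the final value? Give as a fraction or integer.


Start with 569.
Step 1: Direct prop: k = (569)/5; new y = k*8 = 569*8/5 = 4552/5
Step 2: Decrease by 50%: 4552/5 * 50/100 = 2276/5
Final result = 2276/5

2276/5


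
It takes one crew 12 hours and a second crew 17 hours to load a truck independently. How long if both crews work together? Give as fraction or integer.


Rate of A = 1/12 job per hour
Rate of B = 1/17 job per hour
Combined rate = 1/12 + 1/17
Find common denominator: (17 + 12)/(12*17) = 29/204
Combined rate = 29/204 job per hour
Time together = 1 / (29/204) = 204/29 hours

204/29


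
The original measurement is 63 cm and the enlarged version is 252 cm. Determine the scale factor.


Original length = 63 cm
Scaled length = 252 cm
Scale factor = 252 / 63
= 4

4


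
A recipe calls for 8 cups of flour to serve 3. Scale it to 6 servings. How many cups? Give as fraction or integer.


Original: 8 cups for 3 servings
Target servings = 6
Scaling factor = 6/3
New amount = 8 * 6/3
= 48/3
= 16 cups

16


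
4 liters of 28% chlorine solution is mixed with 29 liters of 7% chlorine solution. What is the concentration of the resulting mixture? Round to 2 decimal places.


Solute in mixture 1 = 28% of 4 L = 4*28/100 = 28/25 L
Solute in mixture 2 = 7% of 29 L = 29*7/100 = 203/100 L
Total solute = 28/25 + 203/100 = 63/20 L
Total volume = 4 + 29 = 33 L
Final concentration = 63/20/33 * 100 = 9.55%

9.55


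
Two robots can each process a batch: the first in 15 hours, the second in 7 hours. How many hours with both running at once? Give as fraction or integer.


Rate of A = 1/15 job per hour
Rate of B = 1/7 job per hour
Combined rate = 1/15 + 1/7
Find common denominator: (7 + 15)/(15*7) = 22/105
Combined rate = 22/105 job per hour
Time together = 1 / (22/105) = 105/22 hours

105/22


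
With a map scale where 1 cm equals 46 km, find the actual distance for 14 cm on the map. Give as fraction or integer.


Map scale: 1 cm = 46 km
Measured distance on map = 14 cm
Set up proportion: 14 * 46 / 1
= 644 / 1
= 644 km

644


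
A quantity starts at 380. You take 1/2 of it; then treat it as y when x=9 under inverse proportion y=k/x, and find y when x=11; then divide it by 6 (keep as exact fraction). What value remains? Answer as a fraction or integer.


Start with 380.
Step 1: Take 1/2: 380 * 1/2 = 190
Step 2: Inverse prop: k = (190)*9; new y = k/11 = 190*9/11 = 1710/11
Step 3: Divide by 6: 1710/11 / 6 = 285/11
Final result = 285/11

285/11


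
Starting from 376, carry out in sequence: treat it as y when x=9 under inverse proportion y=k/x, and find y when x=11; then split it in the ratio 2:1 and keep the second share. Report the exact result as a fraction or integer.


Start with 376.
Step 1: Inverse prop: k = (376)*9; new y = k/11 = 376*9/11 = 3384/11
Step 2: Split 2:1, second share = 3384/11 * 1/3 = 1128/11
Final result = 1128/11

1128/11


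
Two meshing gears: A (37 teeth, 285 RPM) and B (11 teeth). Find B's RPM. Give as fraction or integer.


Gear ratio: teeth_A * RPM_A = teeth_B * RPM_B
37 * 285 = 11 * RPM_B
10545 = 11 * RPM_B
RPM_B = 10545 / 11
RPM_B = 10545/11

10545/11


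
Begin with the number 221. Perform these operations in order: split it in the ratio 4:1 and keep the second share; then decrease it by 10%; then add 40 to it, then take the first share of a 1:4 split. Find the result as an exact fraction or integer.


Start with 221.
Step 1: Split 4:1, second share = 221 * 1/5 = 221/5
Step 2: Decrease by 10%: 221/5 * 90/100 = 1989/50
Step 3: Add 40: 1989/50+40=3989/50; split 1:4 first = 3989/50*1/5 = 3989/250
Final result = 3989/250

3989/250


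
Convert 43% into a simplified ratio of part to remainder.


Part = 43%, Remainder = 57%
Ratio = 43:57
GCD(43, 57) = 1
Simplify: 43:57 = 43:57

43:57


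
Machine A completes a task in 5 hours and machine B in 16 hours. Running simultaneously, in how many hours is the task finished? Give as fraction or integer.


Rate of A = 1/5 job per hour
Rate of B = 1/16 job per hour
Combined rate = 1/5 + 1/16
Find common denominator: (16 + 5)/(5*16) = 21/80
Combined rate = 21/80 job per hour
Time together = 1 / (21/80) = 80/21 hours

80/21


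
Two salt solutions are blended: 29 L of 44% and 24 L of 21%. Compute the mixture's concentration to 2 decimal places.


Solute in mixture 1 = 44% of 29 L = 29*44/100 = 319/25 L
Solute in mixture 2 = 21% of 24 L = 24*21/100 = 126/25 L
Total solute = 319/25 + 126/25 = 89/5 L
Total volume = 29 + 24 = 53 L
Final concentration = 89/5/53 * 100 = 33.58%

33.58


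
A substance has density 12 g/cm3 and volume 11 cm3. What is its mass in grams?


Using mass = density * volume
Density = 12 g/cm3
Volume = 11 cm3
Mass = 12 * 11
= 132 g

132


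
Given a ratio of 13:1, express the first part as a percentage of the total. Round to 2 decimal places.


Total parts = 13 + 1 = 14
First part fraction = 13/14
Percentage = (13/14) * 100
= 0.928571 * 100
= 92.86%

92.86


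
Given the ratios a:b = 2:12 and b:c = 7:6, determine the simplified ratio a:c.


Given a:b = 2:12 and b:c = 7:6
Make b consistent. Multiply first ratio by 7: a:b = 14:84
Multiply second ratio by 12: b:c = 84:72
Now b = 84 in both, so a:b:c = 14:84:72
Therefore a:c = 14:72
Simplify by GCD: a:c = 7:36

7:36


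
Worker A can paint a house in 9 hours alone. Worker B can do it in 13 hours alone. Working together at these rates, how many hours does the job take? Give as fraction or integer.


Rate of A = 1/9 job per hour
Rate of B = 1/13 job per hour
Combined rate = 1/9 + 1/13
Find common denominator: (13 + 9)/(9*13) = 22/117
Combined rate = 22/117 job per hour
Time together = 1 / (22/117) = 117/22 hours

117/22


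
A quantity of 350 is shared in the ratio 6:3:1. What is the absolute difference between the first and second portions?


Total parts = 6 + 3 + 1 = 10
Value per part = 350 / 10 = 35
Shares: 6*35=210, 3*35=105, 1*35=35
First share = 210, second share = 105
Difference = |210 - 105| = 105

105


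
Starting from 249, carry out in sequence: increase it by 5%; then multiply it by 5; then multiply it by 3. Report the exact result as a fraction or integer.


Start with 249.
Step 1: Increase by 5%: 249 * 105/100 = 5229/20
Step 2: Multiply by 5: 5229/20 * 5 = 5229/4
Step 3: Multiply by 3: 5229/4 * 3 = 15687/4
Final result = 15687/4

15687/4


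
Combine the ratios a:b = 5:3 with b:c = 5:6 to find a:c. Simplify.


Given a:b = 5:3 and b:c = 5:6
Make b consistent. Multiply first ratio by 5: a:b = 25:15
Multiply second ratio by 3: b:c = 15:18
Now b = 15 in both, so a:b:c = 25:15:18
Therefore a:c = 25:18
Simplify by GCD: a:c = 25:18

25:18


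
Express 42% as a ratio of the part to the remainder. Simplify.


Part = 42%, Remainder = 58%
Ratio = 42:58
GCD(42, 58) = 2
Simplify: 21:29 = 21:29

21:29


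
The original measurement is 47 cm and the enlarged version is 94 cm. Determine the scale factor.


Original length = 47 cm
Scaled length = 94 cm
Scale factor = 94 / 47
= 2

2


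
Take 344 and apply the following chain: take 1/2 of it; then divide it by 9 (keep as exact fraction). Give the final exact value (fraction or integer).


Start with 344.
Step 1: Take 1/2: 344 * 1/2 = 172
Step 2: Divide by 9: 172 / 9 = 172/9
Final result = 172/9

172/9


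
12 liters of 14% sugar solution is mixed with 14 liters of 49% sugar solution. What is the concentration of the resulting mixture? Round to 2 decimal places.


Solute in mixture 1 = 14% of 12 L = 12*14/100 = 42/25 L
Solute in mixture 2 = 49% of 14 L = 14*49/100 = 343/50 L
Total solute = 42/25 + 343/50 = 427/50 L
Total volume = 12 + 14 = 26 L
Final concentration = 427/50/26 * 100 = 32.85%

32.85


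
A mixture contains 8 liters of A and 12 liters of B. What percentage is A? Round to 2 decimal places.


Volume of A = 8 L
Volume of B = 12 L
Total volume = 8 + 12 = 20 L
Percentage of A = (8/20) * 100
= 40.00%

40.00


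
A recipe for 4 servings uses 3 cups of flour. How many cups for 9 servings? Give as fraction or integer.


Original: 3 cups for 4 servings
Target servings = 9
Scaling factor = 9/4
New amount = 3 * 9/4
= 27/4
= 27/4 cups

27/4


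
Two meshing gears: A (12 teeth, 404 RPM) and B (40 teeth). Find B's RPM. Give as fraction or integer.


Gear ratio: teeth_A * RPM_A = teeth_B * RPM_B
12 * 404 = 40 * RPM_B
4848 = 40 * RPM_B
RPM_B = 4848 / 40
RPM_B = 606/5

606/5


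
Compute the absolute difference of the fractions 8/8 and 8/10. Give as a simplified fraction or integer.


Simplify: 8/8 = 1 and 8/10 = 4/5
Find common denominator: LCD = 5
Convert: 5/5 and 4/5
Difference = |5 - 4|/5 = 1/5
Simplified = 1/5

1/5


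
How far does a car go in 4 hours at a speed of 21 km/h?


Using distance = speed * time
Speed = 21 km/h
Time = 4 hours
Distance = 21 * 4
= 84 km

84


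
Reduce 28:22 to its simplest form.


Find GCD(28, 22)
GCD = 2
Divide both by 2: 28/2 = 14, 22/2 = 11
Simplified ratio = 14:11

14:11


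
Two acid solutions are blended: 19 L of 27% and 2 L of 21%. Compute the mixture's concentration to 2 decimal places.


Solute in mixture 1 = 27% of 19 L = 19*27/100 = 513/100 L
Solute in mixture 2 = 21% of 2 L = 2*21/100 = 21/50 L
Total solute = 513/100 + 21/50 = 111/20 L
Total volume = 19 + 2 = 21 L
Final concentration = 111/20/21 * 100 = 26.43%

26.43


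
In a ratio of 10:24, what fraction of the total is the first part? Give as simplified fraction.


Total parts = 10 + 24 = 34
First part fraction = 10/34
Simplify: 10/34 = 5/17

5/17


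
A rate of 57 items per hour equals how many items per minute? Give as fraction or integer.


Converting from per hour to per minute
Rate = 57 items per hour
Divide by 60: 57/60
= 19/20 items per minute

19/20


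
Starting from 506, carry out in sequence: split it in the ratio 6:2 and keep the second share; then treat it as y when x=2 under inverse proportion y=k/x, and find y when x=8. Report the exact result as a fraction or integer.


Start with 506.
Step 1: Split 6:2, second share = 506 * 2/8 = 253/2
Step 2: Inverse prop: k = (253/2)*2; new y = k/8 = 253/2*2/8 = 253/8
Final result = 253/8

253/8


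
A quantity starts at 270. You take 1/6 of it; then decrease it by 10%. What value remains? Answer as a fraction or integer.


Start with 270.
Step 1: Take 1/6: 270 * 1/6 = 45
Step 2: Decrease by 10%: 45 * 90/100 = 81/2
Final result = 81/2

81/2


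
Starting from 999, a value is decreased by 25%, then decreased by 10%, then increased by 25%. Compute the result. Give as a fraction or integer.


Start: 999
Step 1: decrease by 25% => multiply by 75/100
  999 * 75/100 = 2997/4
Step 2: decrease by 10% => multiply by 90/100
  2997/4 * 90/100 = 26973/40
Step 3: increase by 25% => multiply by 125/100
  26973/40 * 125/100 = 26973/32
Final value = 26973/32

26973/32


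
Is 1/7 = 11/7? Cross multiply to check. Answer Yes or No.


Cross multiply to check 1/7 = 11/7
Left cross product: 1 * 7 = 7
Right cross product: 7 * 11 = 77
7 != 77
Not equal, so proportions differ => No

No


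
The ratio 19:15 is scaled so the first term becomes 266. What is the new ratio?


Original ratio: 19:15
First term target: 266
Scale factor = 266 / 19 = 14
Multiply second term: 15 * 14 = 210
Equivalent ratio = 266:210

266:210


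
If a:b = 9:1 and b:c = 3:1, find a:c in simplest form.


Given a:b = 9:1 and b:c = 3:1
Make b consistent. Multiply first ratio by 3: a:b = 27:3
Multiply second ratio by 1: b:c = 3:1
Now b = 3 in both, so a:b:c = 27:3:1
Therefore a:c = 27:1
Simplify by GCD: a:c = 27:1

27:1


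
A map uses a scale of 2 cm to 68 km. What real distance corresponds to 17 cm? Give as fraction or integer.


Map scale: 2 cm = 68 km
Measured distance on map = 17 cm
Set up proportion: 17 * 68 / 2
= 1156 / 2
= 578 km

578


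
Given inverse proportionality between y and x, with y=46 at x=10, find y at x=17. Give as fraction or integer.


Inverse proportion: y = k/x
Find k: k = 10 * 46 = 460
Compute y at x=17: y = 460/17
y = 460/17

460/17


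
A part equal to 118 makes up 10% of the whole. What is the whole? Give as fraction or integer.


Given: 118 is 10% of the whole
Set up: 118 = 10/100 * whole
whole = 118 * 100 / 10
whole = 11800 / 10
whole = 1180

1180


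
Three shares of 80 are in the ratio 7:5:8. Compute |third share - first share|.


Total parts = 7 + 5 + 8 = 20
Value per part = 80 / 20 = 4
Shares: 7*4=28, 5*4=20, 8*4=32
Third share = 32, first share = 28
Difference = |32 - 28| = 4

4


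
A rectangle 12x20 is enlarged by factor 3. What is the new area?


Original dimensions: 12 x 20
Enlargement factor = 3
New width = 12 * 3 = 36
New height = 20 * 3 = 60
New area = 36 * 60 = 2160

2160


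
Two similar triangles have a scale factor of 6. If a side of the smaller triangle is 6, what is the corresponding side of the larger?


Similar triangles have proportional sides
Scale factor = 6
Smaller side = 6
Corresponding larger side = 6 * 6
= 36

36


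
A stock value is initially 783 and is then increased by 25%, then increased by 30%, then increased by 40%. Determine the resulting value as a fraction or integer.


Start: 783
Step 1: increase by 25% => multiply by 125/100
  783 * 125/100 = 3915/4
Step 2: increase by 30% => multiply by 130/100
  3915/4 * 130/100 = 10179/8
Step 3: increase by 40% => multiply by 140/100
  10179/8 * 140/100 = 71253/40
Final value = 71253/40

71253/40


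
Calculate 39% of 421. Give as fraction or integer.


Compute 39% of 421
Convert percentage: 39% = 39/100
Multiply: 421 * 39/100
= 16419/100
= 16419/100

16419/100


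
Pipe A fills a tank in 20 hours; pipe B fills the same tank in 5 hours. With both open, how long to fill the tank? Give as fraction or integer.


Rate of A = 1/20 job per hour
Rate of B = 1/5 job per hour
Combined rate = 1/20 + 1/5
Find common denominator: (5 + 20)/(20*5) = 25/100
Combined rate = 1/4 job per hour
Time together = 1 / (1/4) = 4 hours

4


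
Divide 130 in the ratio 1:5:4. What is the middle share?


Ratio = 1:5:4
Total parts = 1 + 5 + 4 = 10
Value per part = 130 / 10 = 13
First share = 1 * 13 = 13
Middle share = 5 * 13 = 65
Third share = 4 * 13 = 52

65


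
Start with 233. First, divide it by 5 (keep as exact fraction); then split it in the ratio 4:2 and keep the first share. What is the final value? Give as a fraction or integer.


Start with 233.
Step 1: Divide by 5: 233 / 5 = 233/5
Step 2: Split 4:2, first share = 233/5 * 4/6 = 466/15
Final result = 466/15

466/15


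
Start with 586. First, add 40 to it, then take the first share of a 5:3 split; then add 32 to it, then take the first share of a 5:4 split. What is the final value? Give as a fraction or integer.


Start with 586.
Step 1: Add 40: 586+40=626; split 5:3 first = 626*5/8 = 1565/4
Step 2: Add 32: 1565/4+32=1693/4; split 5:4 first = 1693/4*5/9 = 8465/36
Final result = 8465/36

8465/36


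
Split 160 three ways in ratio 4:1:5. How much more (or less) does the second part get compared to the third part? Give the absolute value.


Total parts = 4 + 1 + 5 = 10
Value per part = 160 / 10 = 16
Shares: 4*16=64, 1*16=16, 5*16=80
Second share = 16, third share = 80
Difference = |16 - 80| = 64

64


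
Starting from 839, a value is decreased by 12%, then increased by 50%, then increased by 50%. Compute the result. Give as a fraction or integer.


Start: 839
Step 1: decrease by 12% => multiply by 88/100
  839 * 88/100 = 18458/25
Step 2: increase by 50% => multiply by 150/100
  18458/25 * 150/100 = 27687/25
Step 3: increase by 50% => multiply by 150/100
  27687/25 * 150/100 = 83061/50
Final value = 83061/50

83061/50


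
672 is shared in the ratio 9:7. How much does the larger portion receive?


Total parts = 9 + 7 = 16
Value per part = 672 / 16 = 42
First share = 9 * 42 = 378
Second share = 7 * 42 = 294
Larger share = 378

378


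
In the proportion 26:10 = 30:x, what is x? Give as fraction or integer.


Setting up: 26/10 = 30/x
Cross multiply: 26 * x = 10 * 30
26x = 300
x = 300/26
x = 150/13

150/13


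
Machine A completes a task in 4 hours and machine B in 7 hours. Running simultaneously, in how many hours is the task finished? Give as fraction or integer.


Rate of A = 1/4 job per hour
Rate of B = 1/7 job per hour
Combined rate = 1/4 + 1/7
Find common denominator: (7 + 4)/(4*7) = 11/28
Combined rate = 11/28 job per hour
Time together = 1 / (11/28) = 28/11 hours

28/11


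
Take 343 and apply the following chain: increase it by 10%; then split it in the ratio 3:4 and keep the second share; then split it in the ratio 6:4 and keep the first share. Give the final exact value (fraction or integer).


Start with 343.
Step 1: Increase by 10%: 343 * 110/100 = 3773/10
Step 2: Split 3:4, second share = 3773/10 * 4/7 = 1078/5
Step 3: Split 6:4, first share = 1078/5 * 6/10 = 3234/25
Final result = 3234/25

3234/25


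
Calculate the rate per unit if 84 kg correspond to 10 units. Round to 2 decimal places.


Total kg = 84
Number of units = 10
Unit rate = 84 / 10
= 8.40 kg per unit

8.40


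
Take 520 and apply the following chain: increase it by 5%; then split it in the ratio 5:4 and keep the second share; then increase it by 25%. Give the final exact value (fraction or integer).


Start with 520.
Step 1: Increase by 5%: 520 * 105/100 = 546
Step 2: Split 5:4, second share = 546 * 4/9 = 728/3
Step 3: Increase by 25%: 728/3 * 125/100 = 910/3
Final result = 910/3

910/3


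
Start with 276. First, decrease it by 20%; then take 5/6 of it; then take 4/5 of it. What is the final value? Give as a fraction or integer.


Start with 276.
Step 1: Decrease by 20%: 276 * 80/100 = 1104/5
Step 2: Take 5/6: 1104/5 * 5/6 = 184
Step 3: Take 4/5: 184 * 4/5 = 736/5
Final result = 736/5

736/5


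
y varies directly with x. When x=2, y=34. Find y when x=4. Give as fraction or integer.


Direct proportion: y = kx
Find k: k = 34/2 = 17
Compute y at x=4: y = 17 * 4
y = 68

68


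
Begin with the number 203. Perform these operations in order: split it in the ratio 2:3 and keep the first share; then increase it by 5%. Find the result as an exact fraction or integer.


Start with 203.
Step 1: Split 2:3, first share = 203 * 2/5 = 406/5
Step 2: Increase by 5%: 406/5 * 105/100 = 4263/50
Final result = 4263/50

4263/50


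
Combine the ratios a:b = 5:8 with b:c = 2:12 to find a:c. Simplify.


Given a:b = 5:8 and b:c = 2:12
Make b consistent. Multiply first ratio by 2: a:b = 10:16
Multiply second ratio by 8: b:c = 16:96
Now b = 16 in both, so a:b:c = 10:16:96
Therefore a:c = 10:96
Simplify by GCD: a:c = 5:48

5:48


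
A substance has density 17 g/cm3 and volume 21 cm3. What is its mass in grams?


Using mass = density * volume
Density = 17 g/cm3
Volume = 21 cm3
Mass = 17 * 21
= 357 g

357


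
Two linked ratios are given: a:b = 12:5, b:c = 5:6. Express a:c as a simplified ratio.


Given a:b = 12:5 and b:c = 5:6
Make b consistent. Multiply first ratio by 5: a:b = 60:25
Multiply second ratio by 5: b:c = 25:30
Now b = 25 in both, so a:b:c = 60:25:30
Therefore a:c = 60:30
Simplify by GCD: a:c = 2:1

2:1


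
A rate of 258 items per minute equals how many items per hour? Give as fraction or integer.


Converting from per minute to per hour
Rate = 258 items per minute
Multiply by 60: 258 * 60
= 15480 items per hour

15480


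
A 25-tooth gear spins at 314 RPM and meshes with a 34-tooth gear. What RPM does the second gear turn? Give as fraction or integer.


Gear ratio: teeth_A * RPM_A = teeth_B * RPM_B
25 * 314 = 34 * RPM_B
7850 = 34 * RPM_B
RPM_B = 7850 / 34
RPM_B = 3925/17

3925/17


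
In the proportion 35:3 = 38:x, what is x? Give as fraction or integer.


Setting up: 35/3 = 38/x
Cross multiply: 35 * x = 3 * 38
35x = 114
x = 114/35
x = 114/35

114/35


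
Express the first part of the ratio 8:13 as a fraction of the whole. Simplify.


Total parts = 8 + 13 = 21
First part fraction = 8/21
Simplify: 8/21 = 8/21

8/21


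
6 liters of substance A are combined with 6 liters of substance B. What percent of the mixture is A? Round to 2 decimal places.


Volume of A = 6 L
Volume of B = 6 L
Total volume = 6 + 6 = 12 L
Percentage of A = (6/12) * 100
= 50.00%

50.00


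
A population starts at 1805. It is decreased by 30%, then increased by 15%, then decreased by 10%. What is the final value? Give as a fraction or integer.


Start: 1805
Step 1: decrease by 30% => multiply by 70/100
  1805 * 70/100 = 2527/2
Step 2: increase by 15% => multiply by 115/100
  2527/2 * 115/100 = 58121/40
Step 3: decrease by 10% => multiply by 90/100
  58121/40 * 90/100 = 523089/400
Final value = 523089/400

523089/400


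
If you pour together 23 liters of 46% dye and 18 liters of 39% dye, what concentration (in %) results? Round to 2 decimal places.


Solute in mixture 1 = 46% of 23 L = 23*46/100 = 529/50 L
Solute in mixture 2 = 39% of 18 L = 18*39/100 = 351/50 L
Total solute = 529/50 + 351/50 = 88/5 L
Total volume = 23 + 18 = 41 L
Final concentration = 88/5/41 * 100 = 42.93%

42.93


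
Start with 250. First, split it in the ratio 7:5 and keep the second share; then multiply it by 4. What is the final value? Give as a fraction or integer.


Start with 250.
Step 1: Split 7:5, second share = 250 * 5/12 = 625/6
Step 2: Multiply by 4: 625/6 * 4 = 1250/3
Final result = 1250/3

1250/3


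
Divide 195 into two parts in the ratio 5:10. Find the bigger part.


Total parts = 5 + 10 = 15
Value per part = 195 / 15 = 13
First share = 5 * 13 = 65
Second share = 10 * 13 = 130
Larger share = 130

130


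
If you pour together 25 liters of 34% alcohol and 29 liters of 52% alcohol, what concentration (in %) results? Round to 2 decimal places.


Solute in mixture 1 = 34% of 25 L = 25*34/100 = 17/2 L
Solute in mixture 2 = 52% of 29 L = 29*52/100 = 377/25 L
Total solute = 17/2 + 377/25 = 1179/50 L
Total volume = 25 + 29 = 54 L
Final concentration = 1179/50/54 * 100 = 43.67%

43.67


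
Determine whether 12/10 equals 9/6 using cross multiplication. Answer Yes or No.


Cross multiply to check 12/10 = 9/6
Left cross product: 12 * 6 = 72
Right cross product: 10 * 9 = 90
72 != 90
Not equal, so proportions differ => No

No


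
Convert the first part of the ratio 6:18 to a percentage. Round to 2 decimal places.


Total parts = 6 + 18 = 24
First part fraction = 6/24
Percentage = (6/24) * 100
= 0.25 * 100
= 25.00%

25.00


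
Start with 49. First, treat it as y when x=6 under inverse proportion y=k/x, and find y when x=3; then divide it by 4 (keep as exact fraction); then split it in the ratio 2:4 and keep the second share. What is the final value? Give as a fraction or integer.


Start with 49.
Step 1: Inverse prop: k = (49)*6; new y = k/3 = 49*6/3 = 98
Step 2: Divide by 4: 98 / 4 = 49/2
Step 3: Split 2:4, second share = 49/2 * 4/6 = 49/3
Final result = 49/3

49/3


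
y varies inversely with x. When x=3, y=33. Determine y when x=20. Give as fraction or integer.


Inverse proportion: y = k/x
Find k: k = 3 * 33 = 99
Compute y at x=20: y = 99/20
y = 99/20

99/20


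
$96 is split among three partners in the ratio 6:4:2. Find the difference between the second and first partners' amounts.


Total parts = 6 + 4 + 2 = 12
Value per part = 96 / 12 = 8
Shares: 6*8=48, 4*8=32, 2*8=16
Second share = 32, first share = 48
Difference = |32 - 48| = 16

16


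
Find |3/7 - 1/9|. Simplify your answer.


Simplify: 3/7 = 3/7 and 1/9 = 1/9
Find common denominator: LCD = 63
Convert: 27/63 and 7/63
Difference = |27 - 7|/63 = 20/63
Simplified = 20/63

20/63


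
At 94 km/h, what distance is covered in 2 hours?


Using distance = speed * time
Speed = 94 km/h
Time = 2 hours
Distance = 94 * 2
= 188 km

188


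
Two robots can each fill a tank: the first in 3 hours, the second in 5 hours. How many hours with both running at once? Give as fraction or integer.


Rate of A = 1/3 job per hour
Rate of B = 1/5 job per hour
Combined rate = 1/3 + 1/5
Find common denominator: (5 + 3)/(3*5) = 8/15
Combined rate = 8/15 job per hour
Time together = 1 / (8/15) = 15/8 hours

15/8


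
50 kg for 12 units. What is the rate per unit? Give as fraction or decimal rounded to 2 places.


Total kg = 50
Number of units = 12
Unit rate = 50 / 12
= 4.17 kg per unit

4.17


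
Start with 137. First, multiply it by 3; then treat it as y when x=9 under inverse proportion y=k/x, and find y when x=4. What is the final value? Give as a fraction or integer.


Start with 137.
Step 1: Multiply by 3: 137 * 3 = 411
Step 2: Inverse prop: k = (411)*9; new y = k/4 = 411*9/4 = 3699/4
Final result = 3699/4

3699/4


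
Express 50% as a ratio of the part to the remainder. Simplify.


Part = 50%, Remainder = 50%
Ratio = 50:50
GCD(50, 50) = 50
Simplify: 1:1 = 1:1

1:1


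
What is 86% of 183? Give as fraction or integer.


Compute 86% of 183
Convert percentage: 86% = 86/100
Multiply: 183 * 86/100
= 15738/100
= 7869/50

7869/50


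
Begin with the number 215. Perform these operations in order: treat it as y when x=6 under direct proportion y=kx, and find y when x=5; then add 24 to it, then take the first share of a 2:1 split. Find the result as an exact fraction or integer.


Start with 215.
Step 1: Direct prop: k = (215)/6; new y = k*5 = 215*5/6 = 1075/6
Step 2: Add 24: 1075/6+24=1219/6; split 2:1 first = 1219/6*2/3 = 1219/9
Final result = 1219/9

1219/9


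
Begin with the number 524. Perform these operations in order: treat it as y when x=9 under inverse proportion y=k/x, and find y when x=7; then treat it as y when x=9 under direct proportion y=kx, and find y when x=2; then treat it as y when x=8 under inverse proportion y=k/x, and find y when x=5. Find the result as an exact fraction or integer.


Start with 524.
Step 1: Inverse prop: k = (524)*9; new y = k/7 = 524*9/7 = 4716/7
Step 2: Direct prop: k = (4716/7)/9; new y = k*2 = 4716/7*2/9 = 1048/7
Step 3: Inverse prop: k = (1048/7)*8; new y = k/5 = 1048/7*8/5 = 8384/35
Final result = 8384/35

8384/35


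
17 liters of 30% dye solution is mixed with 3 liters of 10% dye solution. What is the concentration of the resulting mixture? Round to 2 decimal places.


Solute in mixture 1 = 30% of 17 L = 17*30/100 = 51/10 L
Solute in mixture 2 = 10% of 3 L = 3*10/100 = 3/10 L
Total solute = 51/10 + 3/10 = 27/5 L
Total volume = 17 + 3 = 20 L
Final concentration = 27/5/20 * 100 = 27.00%

27.00


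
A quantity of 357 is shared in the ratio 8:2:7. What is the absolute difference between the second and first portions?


Total parts = 8 + 2 + 7 = 17
Value per part = 357 / 17 = 21
Shares: 8*21=168, 2*21=42, 7*21=147
Second share = 42, first share = 168
Difference = |42 - 168| = 126

126


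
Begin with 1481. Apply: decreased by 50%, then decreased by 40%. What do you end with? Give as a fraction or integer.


Start: 1481
Step 1: decrease by 50% => multiply by 50/100
  1481 * 50/100 = 1481/2
Step 2: decrease by 40% => multiply by 60/100
  1481/2 * 60/100 = 4443/10
Final value = 4443/10

4443/10


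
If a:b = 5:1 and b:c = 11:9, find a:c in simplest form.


Given a:b = 5:1 and b:c = 11:9
Make b consistent. Multiply first ratio by 11: a:b = 55:11
Multiply second ratio by 1: b:c = 11:9
Now b = 11 in both, so a:b:c = 55:11:9
Therefore a:c = 55:9
Simplify by GCD: a:c = 55:9

55:9


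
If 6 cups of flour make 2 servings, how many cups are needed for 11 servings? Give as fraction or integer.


Original: 6 cups for 2 servings
Target servings = 11
Scaling factor = 11/2
New amount = 6 * 11/2
= 66/2
= 33 cups

33


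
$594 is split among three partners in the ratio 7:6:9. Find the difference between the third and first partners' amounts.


Total parts = 7 + 6 + 9 = 22
Value per part = 594 / 22 = 27
Shares: 7*27=189, 6*27=162, 9*27=243
Third share = 243, first share = 189
Difference = |243 - 189| = 54

54


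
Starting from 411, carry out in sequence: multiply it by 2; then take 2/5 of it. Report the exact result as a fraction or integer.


Start with 411.
Step 1: Multiply by 2: 411 * 2 = 822
Step 2: Take 2/5: 822 * 2/5 = 1644/5
Final result = 1644/5

1644/5


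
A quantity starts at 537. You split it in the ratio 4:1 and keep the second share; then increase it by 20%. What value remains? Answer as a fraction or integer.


Start with 537.
Step 1: Split 4:1, second share = 537 * 1/5 = 537/5
Step 2: Increase by 20%: 537/5 * 120/100 = 3222/25
Final result = 3222/25

3222/25


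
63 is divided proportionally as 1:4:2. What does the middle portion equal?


Ratio = 1:4:2
Total parts = 1 + 4 + 2 = 7
Value per part = 63 / 7 = 9
First share = 1 * 9 = 9
Middle share = 4 * 9 = 36
Third share = 2 * 9 = 18

36


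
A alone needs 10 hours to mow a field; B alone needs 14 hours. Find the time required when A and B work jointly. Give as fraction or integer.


Rate of A = 1/10 job per hour
Rate of B = 1/14 job per hour
Combined rate = 1/10 + 1/14
Find common denominator: (14 + 10)/(10*14) = 24/140
Combined rate = 6/35 job per hour
Time together = 1 / (6/35) = 35/6 hours

35/6


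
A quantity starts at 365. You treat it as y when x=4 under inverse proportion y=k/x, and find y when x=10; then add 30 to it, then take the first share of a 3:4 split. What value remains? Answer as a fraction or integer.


Start with 365.
Step 1: Inverse prop: k = (365)*4; new y = k/10 = 365*4/10 = 146
Step 2: Add 30: 146+30=176; split 3:4 first = 176*3/7 = 528/7
Final result = 528/7

528/7


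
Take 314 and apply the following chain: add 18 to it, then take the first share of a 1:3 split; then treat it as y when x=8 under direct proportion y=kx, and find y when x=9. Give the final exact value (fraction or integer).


Start with 314.
Step 1: Add 18: 314+18=332; split 1:3 first = 332*1/4 = 83
Step 2: Direct prop: k = (83)/8; new y = k*9 = 83*9/8 = 747/8
Final result = 747/8

747/8


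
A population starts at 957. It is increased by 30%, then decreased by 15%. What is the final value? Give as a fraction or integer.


Start: 957
Step 1: increase by 30% => multiply by 130/100
  957 * 130/100 = 12441/10
Step 2: decrease by 15% => multiply by 85/100
  12441/10 * 85/100 = 211497/200
Final value = 211497/200

211497/200


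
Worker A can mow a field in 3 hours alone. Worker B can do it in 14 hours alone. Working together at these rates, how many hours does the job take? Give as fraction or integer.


Rate of A = 1/3 job per hour
Rate of B = 1/14 job per hour
Combined rate = 1/3 + 1/14
Find common denominator: (14 + 3)/(3*14) = 17/42
Combined rate = 17/42 job per hour
Time together = 1 / (17/42) = 42/17 hours

42/17


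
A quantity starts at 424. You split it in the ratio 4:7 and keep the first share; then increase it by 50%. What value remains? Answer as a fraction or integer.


Start with 424.
Step 1: Split 4:7, first share = 424 * 4/11 = 1696/11
Step 2: Increase by 50%: 1696/11 * 150/100 = 2544/11
Final result = 2544/11

2544/11


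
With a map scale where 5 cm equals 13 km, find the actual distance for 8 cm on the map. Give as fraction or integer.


Map scale: 5 cm = 13 km
Measured distance on map = 8 cm
Set up proportion: 8 * 13 / 5
= 104 / 5
= 104/5 km

104/5


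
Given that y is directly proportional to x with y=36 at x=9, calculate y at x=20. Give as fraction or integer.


Direct proportion: y = kx
Find k: k = 36/9 = 4
Compute y at x=20: y = 4 * 20
y = 80

80


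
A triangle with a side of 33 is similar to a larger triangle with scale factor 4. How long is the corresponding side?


Similar triangles have proportional sides
Scale factor = 4
Smaller side = 33
Corresponding larger side = 33 * 4
= 132

132


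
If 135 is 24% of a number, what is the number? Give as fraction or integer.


Given: 135 is 24% of the whole
Set up: 135 = 24/100 * whole
whole = 135 * 100 / 24
whole = 13500 / 24
whole = 1125/2

1125/2


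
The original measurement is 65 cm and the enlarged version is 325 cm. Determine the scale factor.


Original length = 65 cm
Scaled length = 325 cm
Scale factor = 325 / 65
= 5

5


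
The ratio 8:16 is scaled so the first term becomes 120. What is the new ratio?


Original ratio: 8:16
First term target: 120
Scale factor = 120 / 8 = 15
Multiply second term: 16 * 15 = 240
Equivalent ratio = 120:240

120:240


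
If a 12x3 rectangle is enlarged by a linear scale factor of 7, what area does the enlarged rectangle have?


Original dimensions: 12 x 3
Enlargement factor = 7
New width = 12 * 7 = 84
New height = 3 * 7 = 21
New area = 84 * 21 = 1764

1764


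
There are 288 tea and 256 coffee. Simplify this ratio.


Find GCD(288, 256)
GCD = 32
Divide both by 32: 288/32 = 9, 256/32 = 8
Simplified ratio = 9:8

9:8


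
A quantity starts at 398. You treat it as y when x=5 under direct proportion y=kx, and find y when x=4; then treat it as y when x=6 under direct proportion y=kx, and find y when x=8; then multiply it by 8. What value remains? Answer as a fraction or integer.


Start with 398.
Step 1: Direct prop: k = (398)/5; new y = k*4 = 398*4/5 = 1592/5
Step 2: Direct prop: k = (1592/5)/6; new y = k*8 = 1592/5*8/6 = 6368/15
Step 3: Multiply by 8: 6368/15 * 8 = 50944/15
Final result = 50944/15

50944/15


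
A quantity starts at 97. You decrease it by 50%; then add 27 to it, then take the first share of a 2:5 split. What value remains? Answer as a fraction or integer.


Start with 97.
Step 1: Decrease by 50%: 97 * 50/100 = 97/2
Step 2: Add 27: 97/2+27=151/2; split 2:5 first = 151/2*2/7 = 151/7
Final result = 151/7

151/7


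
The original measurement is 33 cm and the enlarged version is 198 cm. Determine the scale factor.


Original length = 33 cm
Scaled length = 198 cm
Scale factor = 198 / 33
= 6

6


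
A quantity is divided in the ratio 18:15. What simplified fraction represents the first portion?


Total parts = 18 + 15 = 33
First part fraction = 18/33
Simplify: 18/33 = 6/11

6/11


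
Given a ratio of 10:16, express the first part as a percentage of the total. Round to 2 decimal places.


Total parts = 10 + 16 = 26
First part fraction = 10/26
Percentage = (10/26) * 100
= 0.384615 * 100
= 38.46%

38.46


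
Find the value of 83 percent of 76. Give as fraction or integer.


Compute 83% of 76
Convert percentage: 83% = 83/100
Multiply: 76 * 83/100
= 6308/100
= 1577/25

1577/25


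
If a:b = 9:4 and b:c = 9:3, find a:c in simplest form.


Given a:b = 9:4 and b:c = 9:3
Make b consistent. Multiply first ratio by 9: a:b = 81:36
Multiply second ratio by 4: b:c = 36:12
Now b = 36 in both, so a:b:c = 81:36:12
Therefore a:c = 81:12
Simplify by GCD: a:c = 27:4

27:4


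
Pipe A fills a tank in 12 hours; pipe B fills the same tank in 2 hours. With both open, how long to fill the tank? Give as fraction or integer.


Rate of A = 1/12 job per hour
Rate of B = 1/2 job per hour
Combined rate = 1/12 + 1/2
Find common denominator: (2 + 12)/(12*2) = 14/24
Combined rate = 7/12 job per hour
Time together = 1 / (7/12) = 12/7 hours

12/7


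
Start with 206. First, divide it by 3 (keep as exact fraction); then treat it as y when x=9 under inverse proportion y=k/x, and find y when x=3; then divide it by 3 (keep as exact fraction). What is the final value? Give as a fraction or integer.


Start with 206.
Step 1: Divide by 3: 206 / 3 = 206/3
Step 2: Inverse prop: k = (206/3)*9; new y = k/3 = 206/3*9/3 = 206
Step 3: Divide by 3: 206 / 3 = 206/3
Final result = 206/3

206/3


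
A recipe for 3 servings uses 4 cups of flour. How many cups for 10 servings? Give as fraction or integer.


Original: 4 cups for 3 servings
Target servings = 10
Scaling factor = 10/3
New amount = 4 * 10/3
= 40/3
= 40/3 cups

40/3


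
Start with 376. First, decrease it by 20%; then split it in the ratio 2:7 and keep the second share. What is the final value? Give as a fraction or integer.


Start with 376.
Step 1: Decrease by 20%: 376 * 80/100 = 1504/5
Step 2: Split 2:7, second share = 1504/5 * 7/9 = 10528/45
Final result = 10528/45

10528/45


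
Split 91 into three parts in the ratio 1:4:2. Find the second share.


Ratio = 1:4:2
Total parts = 1 + 4 + 2 = 7
Value per part = 91 / 7 = 13
First share = 1 * 13 = 13
Middle share = 4 * 13 = 52
Third share = 2 * 13 = 26

52


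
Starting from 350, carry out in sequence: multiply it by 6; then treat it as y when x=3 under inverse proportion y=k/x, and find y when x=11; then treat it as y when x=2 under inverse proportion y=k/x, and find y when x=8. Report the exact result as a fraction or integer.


Start with 350.
Step 1: Multiply by 6: 350 * 6 = 2100
Step 2: Inverse prop: k = (2100)*3; new y = k/11 = 2100*3/11 = 6300/11
Step 3: Inverse prop: k = (6300/11)*2; new y = k/8 = 6300/11*2/8 = 1575/11
Final result = 1575/11

1575/11


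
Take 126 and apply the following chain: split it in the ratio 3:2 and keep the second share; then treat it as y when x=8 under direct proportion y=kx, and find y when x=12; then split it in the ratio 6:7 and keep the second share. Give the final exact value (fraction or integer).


Start with 126.
Step 1: Split 3:2, second share = 126 * 2/5 = 252/5
Step 2: Direct prop: k = (252/5)/8; new y = k*12 = 252/5*12/8 = 378/5
Step 3: Split 6:7, second share = 378/5 * 7/13 = 2646/65
Final result = 2646/65

2646/65
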